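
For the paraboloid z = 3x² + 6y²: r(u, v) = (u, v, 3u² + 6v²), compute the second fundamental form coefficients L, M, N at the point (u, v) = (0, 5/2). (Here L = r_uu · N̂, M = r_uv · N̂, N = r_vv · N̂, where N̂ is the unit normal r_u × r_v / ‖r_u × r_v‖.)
L = 6*sqrt(901)/901;  M = 0;  N = 12*sqrt(901)/901

Compute the unit normal N̂(u, v) = (-6*u/sqrt(36*u^2 + 144*v^2 + 1), -12*v/sqrt(36*u^2 + 144*v^2 + 1), 1/sqrt(36*u^2 + 144*v^2 + 1)), and the second partials r_uu, r_uv, r_vv. Take dot products:
  L(u, v) = r_uu · N̂ = 6/sqrt(36*u^2 + 144*v^2 + 1),
  M(u, v) = r_uv · N̂ = 0,
  N(u, v) = r_vv · N̂ = 12/sqrt(36*u^2 + 144*v^2 + 1).
Evaluating at (u, v) = (0, 5/2):
  L = 6*sqrt(901)/901, M = 0, N = 12*sqrt(901)/901.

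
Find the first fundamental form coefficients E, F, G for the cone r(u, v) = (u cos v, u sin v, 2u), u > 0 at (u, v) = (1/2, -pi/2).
E = 5;  F = 0;  G = 1/4

Partials: r_u = (cos(v), sin(v), 2), r_v = (-u*sin(v), u*cos(v), 0). As functions of (u, v):
  E = r_u · r_u = 5,
  F = r_u · r_v = 0,
  G = r_v · r_v = u^2.
Evaluating at (u, v) = (1/2, -pi/2): E = 5, F = 0, G = 1/4.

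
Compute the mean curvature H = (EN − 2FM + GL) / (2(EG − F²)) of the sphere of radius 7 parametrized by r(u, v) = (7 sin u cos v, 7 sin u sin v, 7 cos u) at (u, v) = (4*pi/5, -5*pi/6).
H = -1/7

With E = 49, F = 0, G = 49*sin(u)^2, L = -7*sin(u)/Abs(sin(u)), M = 0, N = -7*sin(u)^3/Abs(sin(u)), assemble
  H = (EN − 2FM + GL) / (2(EG − F²)) = -sin(u)/(7*Abs(sin(u))).
At (u, v) = (4*pi/5, -5*pi/6): H = -1/7.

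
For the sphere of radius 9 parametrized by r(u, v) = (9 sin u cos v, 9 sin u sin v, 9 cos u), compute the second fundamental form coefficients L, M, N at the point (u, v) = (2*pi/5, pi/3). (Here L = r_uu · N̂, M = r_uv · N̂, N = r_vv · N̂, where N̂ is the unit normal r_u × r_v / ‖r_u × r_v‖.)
L = -9;  M = 0;  N = -45/8 - 9*sqrt(5)/8

Compute the unit normal N̂(u, v) = (sin(u)^2*cos(v)/Abs(sin(u)), sin(u)^2*sin(v)/Abs(sin(u)), sin(2*u)/(2*Abs(sin(u)))), and the second partials r_uu, r_uv, r_vv. Take dot products:
  L(u, v) = r_uu · N̂ = -9*sin(u)/Abs(sin(u)),
  M(u, v) = r_uv · N̂ = 0,
  N(u, v) = r_vv · N̂ = -9*sin(u)^3/Abs(sin(u)).
Evaluating at (u, v) = (2*pi/5, pi/3):
  L = -9, M = 0, N = -45/8 - 9*sqrt(5)/8.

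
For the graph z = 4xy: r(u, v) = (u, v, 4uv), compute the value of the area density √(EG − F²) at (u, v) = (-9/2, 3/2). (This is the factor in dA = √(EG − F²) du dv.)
√(EG − F²)|_{(-9/2, 3/2)} = 19

E = 16*v^2 + 1, F = 16*u*v, G = 16*u^2 + 1, so EG − F² = 16*u^2 + 16*v^2 + 1. Taking the positive square root: √(EG − F²) = sqrt(16*u^2 + 16*v^2 + 1). At (u, v) = (-9/2, 3/2): 19.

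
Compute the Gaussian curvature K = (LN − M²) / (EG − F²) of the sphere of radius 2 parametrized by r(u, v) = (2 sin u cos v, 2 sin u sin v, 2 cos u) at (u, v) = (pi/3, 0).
K = 1/4

Coefficients of the first fundamental form: E = 4, F = 0, G = 4*sin(u)^2.
Coefficients of the second fundamental form: L = -2*sin(u)/Abs(sin(u)), M = 0, N = -2*sin(u)^3/Abs(sin(u)).
Assemble K = (LN − M²)/(EG − F²) = 1/4. At (u, v) = (pi/3, 0): K = 1/4.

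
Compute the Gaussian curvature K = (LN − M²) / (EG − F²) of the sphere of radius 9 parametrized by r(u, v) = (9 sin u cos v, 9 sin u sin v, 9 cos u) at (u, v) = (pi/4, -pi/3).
K = 1/81

Coefficients of the first fundamental form: E = 81, F = 0, G = 81*sin(u)^2.
Coefficients of the second fundamental form: L = -9*sin(u)/Abs(sin(u)), M = 0, N = -9*sin(u)^3/Abs(sin(u)).
Assemble K = (LN − M²)/(EG − F²) = 1/81. At (u, v) = (pi/4, -pi/3): K = 1/81.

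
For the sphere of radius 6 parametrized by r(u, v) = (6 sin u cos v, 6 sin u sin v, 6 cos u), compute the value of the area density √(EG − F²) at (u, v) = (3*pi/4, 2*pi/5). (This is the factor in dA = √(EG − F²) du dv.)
√(EG − F²)|_{(3*pi/4, 2*pi/5)} = 18*sqrt(2)

E = 36, F = 0, G = 36*sin(u)^2, so EG − F² = 1296*sin(u)^2. Taking the positive square root: √(EG − F²) = 36*Abs(sin(u)). At (u, v) = (3*pi/4, 2*pi/5): 18*sqrt(2).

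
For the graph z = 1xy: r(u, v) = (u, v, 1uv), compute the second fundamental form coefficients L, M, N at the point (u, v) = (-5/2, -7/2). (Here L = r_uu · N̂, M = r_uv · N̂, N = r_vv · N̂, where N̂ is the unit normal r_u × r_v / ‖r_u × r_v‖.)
L = 0;  M = sqrt(78)/39;  N = 0

Compute the unit normal N̂(u, v) = (-v/sqrt(u^2 + v^2 + 1), -u/sqrt(u^2 + v^2 + 1), 1/sqrt(u^2 + v^2 + 1)), and the second partials r_uu, r_uv, r_vv. Take dot products:
  L(u, v) = r_uu · N̂ = 0,
  M(u, v) = r_uv · N̂ = 1/sqrt(u^2 + v^2 + 1),
  N(u, v) = r_vv · N̂ = 0.
Evaluating at (u, v) = (-5/2, -7/2):
  L = 0, M = sqrt(78)/39, N = 0.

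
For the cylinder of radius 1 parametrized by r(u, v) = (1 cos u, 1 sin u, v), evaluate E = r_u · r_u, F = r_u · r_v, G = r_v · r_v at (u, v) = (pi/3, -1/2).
E = 1;  F = 0;  G = 1

Partials: r_u = (-sin(u), cos(u), 0), r_v = (0, 0, 1). As functions of (u, v):
  E = r_u · r_u = 1,
  F = r_u · r_v = 0,
  G = r_v · r_v = 1.
Evaluating at (u, v) = (pi/3, -1/2): E = 1, F = 0, G = 1.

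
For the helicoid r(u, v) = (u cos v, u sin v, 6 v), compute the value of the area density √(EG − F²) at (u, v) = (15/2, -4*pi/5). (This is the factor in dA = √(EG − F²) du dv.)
√(EG − F²)|_{(15/2, -4*pi/5)} = 3*sqrt(41)/2

E = 1, F = 0, G = u^2 + 36, so EG − F² = u^2 + 36. Taking the positive square root: √(EG − F²) = sqrt(u^2 + 36). At (u, v) = (15/2, -4*pi/5): 3*sqrt(41)/2.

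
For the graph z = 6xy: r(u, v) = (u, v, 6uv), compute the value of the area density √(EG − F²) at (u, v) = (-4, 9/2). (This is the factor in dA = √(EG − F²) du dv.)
√(EG − F²)|_{(-4, 9/2)} = sqrt(1306)

E = 36*v^2 + 1, F = 36*u*v, G = 36*u^2 + 1, so EG − F² = 36*u^2 + 36*v^2 + 1. Taking the positive square root: √(EG − F²) = sqrt(36*u^2 + 36*v^2 + 1). At (u, v) = (-4, 9/2): sqrt(1306).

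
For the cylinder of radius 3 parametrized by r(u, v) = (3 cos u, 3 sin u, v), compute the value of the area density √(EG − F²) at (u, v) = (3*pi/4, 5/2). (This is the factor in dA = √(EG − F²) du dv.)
√(EG − F²)|_{(3*pi/4, 5/2)} = 3

E = 9, F = 0, G = 1, so EG − F² = 9. Taking the positive square root: √(EG − F²) = 3. At (u, v) = (3*pi/4, 5/2): 3.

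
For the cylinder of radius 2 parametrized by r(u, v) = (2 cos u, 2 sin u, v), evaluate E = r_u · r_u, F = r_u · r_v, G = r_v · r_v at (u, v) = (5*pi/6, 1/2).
E = 4;  F = 0;  G = 1

Partials: r_u = (-2*sin(u), 2*cos(u), 0), r_v = (0, 0, 1). As functions of (u, v):
  E = r_u · r_u = 4,
  F = r_u · r_v = 0,
  G = r_v · r_v = 1.
Evaluating at (u, v) = (5*pi/6, 1/2): E = 4, F = 0, G = 1.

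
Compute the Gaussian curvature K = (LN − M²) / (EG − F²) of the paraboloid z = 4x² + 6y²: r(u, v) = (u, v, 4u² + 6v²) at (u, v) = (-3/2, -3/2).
K = 96/219961

Coefficients of the first fundamental form: E = 64*u^2 + 1, F = 96*u*v, G = 144*v^2 + 1.
Coefficients of the second fundamental form: L = 8/sqrt(64*u^2 + 144*v^2 + 1), M = 0, N = 12/sqrt(64*u^2 + 144*v^2 + 1).
Assemble K = (LN − M²)/(EG − F²) = 96/(4096*u^4 + 18432*u^2*v^2 + 128*u^2 + 20736*v^4 + 288*v^2 + 1). At (u, v) = (-3/2, -3/2): K = 96/219961.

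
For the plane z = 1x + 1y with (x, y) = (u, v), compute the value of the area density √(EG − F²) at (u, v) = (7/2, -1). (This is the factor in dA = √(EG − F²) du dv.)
√(EG − F²)|_{(7/2, -1)} = sqrt(3)

E = 2, F = 1, G = 2, so EG − F² = 3. Taking the positive square root: √(EG − F²) = sqrt(3). At (u, v) = (7/2, -1): sqrt(3).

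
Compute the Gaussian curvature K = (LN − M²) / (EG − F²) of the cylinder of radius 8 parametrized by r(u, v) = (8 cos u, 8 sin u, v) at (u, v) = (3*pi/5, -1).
K = 0

Coefficients of the first fundamental form: E = 64, F = 0, G = 1.
Coefficients of the second fundamental form: L = -8, M = 0, N = 0.
Assemble K = (LN − M²)/(EG − F²) = 0. At (u, v) = (3*pi/5, -1): K = 0.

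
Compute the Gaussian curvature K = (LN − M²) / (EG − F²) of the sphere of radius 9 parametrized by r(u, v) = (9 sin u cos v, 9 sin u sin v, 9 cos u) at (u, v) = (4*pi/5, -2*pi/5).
K = 1/81

Coefficients of the first fundamental form: E = 81, F = 0, G = 81*sin(u)^2.
Coefficients of the second fundamental form: L = -9*sin(u)/Abs(sin(u)), M = 0, N = -9*sin(u)^3/Abs(sin(u)).
Assemble K = (LN − M²)/(EG − F²) = 1/81. At (u, v) = (4*pi/5, -2*pi/5): K = 1/81.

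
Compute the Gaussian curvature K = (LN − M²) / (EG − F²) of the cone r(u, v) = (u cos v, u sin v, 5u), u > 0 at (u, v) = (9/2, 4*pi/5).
K = 0

Coefficients of the first fundamental form: E = 26, F = 0, G = u^2.
Coefficients of the second fundamental form: L = 0, M = 0, N = 5*sqrt(26)*u^2/(26*Abs(u)).
Assemble K = (LN − M²)/(EG − F²) = 0. At (u, v) = (9/2, 4*pi/5): K = 0.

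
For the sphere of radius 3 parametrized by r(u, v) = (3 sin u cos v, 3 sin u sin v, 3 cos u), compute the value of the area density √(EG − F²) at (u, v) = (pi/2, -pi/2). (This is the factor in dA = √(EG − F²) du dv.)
√(EG − F²)|_{(pi/2, -pi/2)} = 9

E = 9, F = 0, G = 9*sin(u)^2, so EG − F² = 81*sin(u)^2. Taking the positive square root: √(EG − F²) = 9*Abs(sin(u)). At (u, v) = (pi/2, -pi/2): 9.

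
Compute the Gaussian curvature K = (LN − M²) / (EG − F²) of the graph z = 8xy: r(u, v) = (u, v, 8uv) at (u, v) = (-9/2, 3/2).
K = -64/2076481

Coefficients of the first fundamental form: E = 64*v^2 + 1, F = 64*u*v, G = 64*u^2 + 1.
Coefficients of the second fundamental form: L = 0, M = 8/sqrt(64*u^2 + 64*v^2 + 1), N = 0.
Assemble K = (LN − M²)/(EG − F²) = -64/(4096*u^4 + 8192*u^2*v^2 + 128*u^2 + 4096*v^4 + 128*v^2 + 1). At (u, v) = (-9/2, 3/2): K = -64/2076481.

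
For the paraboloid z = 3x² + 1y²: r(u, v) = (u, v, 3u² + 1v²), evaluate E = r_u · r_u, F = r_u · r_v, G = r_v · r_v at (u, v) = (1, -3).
E = 37;  F = -36;  G = 37

Partials: r_u = (1, 0, 6*u), r_v = (0, 1, 2*v). As functions of (u, v):
  E = r_u · r_u = 36*u^2 + 1,
  F = r_u · r_v = 12*u*v,
  G = r_v · r_v = 4*v^2 + 1.
Evaluating at (u, v) = (1, -3): E = 37, F = -36, G = 37.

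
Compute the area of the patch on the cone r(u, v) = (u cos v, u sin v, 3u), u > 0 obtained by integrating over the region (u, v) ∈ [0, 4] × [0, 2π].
Area = 16*sqrt(10)*pi

Area = ∫∫ √(EG − F²) du dv with √(EG − F²) = sqrt(10)*Abs(u). Integrating over [0, 4] × [0, 2π] gives 16*sqrt(10)*pi.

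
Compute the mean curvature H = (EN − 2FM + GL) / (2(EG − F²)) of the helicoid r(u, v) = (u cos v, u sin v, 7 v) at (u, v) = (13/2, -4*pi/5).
H = 0

With E = 1, F = 0, G = u^2 + 49, L = 0, M = -7/sqrt(u^2 + 49), N = 0, assemble
  H = (EN − 2FM + GL) / (2(EG − F²)) = 0.
At (u, v) = (13/2, -4*pi/5): H = 0.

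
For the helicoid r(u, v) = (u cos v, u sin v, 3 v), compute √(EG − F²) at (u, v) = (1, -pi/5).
√(EG − F²)|_{(1, -pi/5)} = sqrt(10)

E = 1, F = 0, G = u^2 + 9; EG − F² = u^2 + 9; √(EG − F²) = sqrt(u^2 + 9). At the given point: sqrt(10).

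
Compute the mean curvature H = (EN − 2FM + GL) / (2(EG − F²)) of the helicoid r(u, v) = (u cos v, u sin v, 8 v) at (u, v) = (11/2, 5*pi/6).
H = 0

With E = 1, F = 0, G = u^2 + 64, L = 0, M = -8/sqrt(u^2 + 64), N = 0, assemble
  H = (EN − 2FM + GL) / (2(EG − F²)) = 0.
At (u, v) = (11/2, 5*pi/6): H = 0.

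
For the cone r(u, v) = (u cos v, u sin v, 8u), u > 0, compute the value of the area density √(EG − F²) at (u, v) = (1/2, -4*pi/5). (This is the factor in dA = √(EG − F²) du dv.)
√(EG − F²)|_{(1/2, -4*pi/5)} = sqrt(65)/2

E = 65, F = 0, G = u^2, so EG − F² = 65*u^2. Taking the positive square root: √(EG − F²) = sqrt(65)*Abs(u). At (u, v) = (1/2, -4*pi/5): sqrt(65)/2.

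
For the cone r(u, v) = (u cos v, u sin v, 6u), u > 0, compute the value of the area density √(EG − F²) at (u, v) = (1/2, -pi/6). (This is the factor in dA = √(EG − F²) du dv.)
√(EG − F²)|_{(1/2, -pi/6)} = sqrt(37)/2

E = 37, F = 0, G = u^2, so EG − F² = 37*u^2. Taking the positive square root: √(EG − F²) = sqrt(37)*Abs(u). At (u, v) = (1/2, -pi/6): sqrt(37)/2.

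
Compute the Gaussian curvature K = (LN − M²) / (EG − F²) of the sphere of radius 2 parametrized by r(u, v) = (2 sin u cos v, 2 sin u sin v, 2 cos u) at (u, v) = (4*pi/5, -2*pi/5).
K = 1/4

Coefficients of the first fundamental form: E = 4, F = 0, G = 4*sin(u)^2.
Coefficients of the second fundamental form: L = -2*sin(u)/Abs(sin(u)), M = 0, N = -2*sin(u)^3/Abs(sin(u)).
Assemble K = (LN − M²)/(EG − F²) = 1/4. At (u, v) = (4*pi/5, -2*pi/5): K = 1/4.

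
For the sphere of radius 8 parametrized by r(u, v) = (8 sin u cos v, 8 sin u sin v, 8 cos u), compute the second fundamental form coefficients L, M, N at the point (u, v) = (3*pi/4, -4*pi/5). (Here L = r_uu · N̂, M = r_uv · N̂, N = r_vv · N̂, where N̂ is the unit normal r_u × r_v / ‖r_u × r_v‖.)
L = -8;  M = 0;  N = -4

Compute the unit normal N̂(u, v) = (sin(u)^2*cos(v)/Abs(sin(u)), sin(u)^2*sin(v)/Abs(sin(u)), sin(2*u)/(2*Abs(sin(u)))), and the second partials r_uu, r_uv, r_vv. Take dot products:
  L(u, v) = r_uu · N̂ = -8*sin(u)/Abs(sin(u)),
  M(u, v) = r_uv · N̂ = 0,
  N(u, v) = r_vv · N̂ = -8*sin(u)^3/Abs(sin(u)).
Evaluating at (u, v) = (3*pi/4, -4*pi/5):
  L = -8, M = 0, N = -4.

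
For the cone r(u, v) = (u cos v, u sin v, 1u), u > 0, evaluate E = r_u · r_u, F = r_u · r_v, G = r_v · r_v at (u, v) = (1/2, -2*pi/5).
E = 2;  F = 0;  G = 1/4

Partials: r_u = (cos(v), sin(v), 1), r_v = (-u*sin(v), u*cos(v), 0). As functions of (u, v):
  E = r_u · r_u = 2,
  F = r_u · r_v = 0,
  G = r_v · r_v = u^2.
Evaluating at (u, v) = (1/2, -2*pi/5): E = 2, F = 0, G = 1/4.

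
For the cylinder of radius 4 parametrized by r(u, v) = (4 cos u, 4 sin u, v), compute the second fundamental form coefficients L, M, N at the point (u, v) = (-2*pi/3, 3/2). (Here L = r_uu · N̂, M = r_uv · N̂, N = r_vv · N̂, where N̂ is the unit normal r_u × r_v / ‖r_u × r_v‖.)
L = -4;  M = 0;  N = 0

Compute the unit normal N̂(u, v) = (cos(u), sin(u), 0), and the second partials r_uu, r_uv, r_vv. Take dot products:
  L(u, v) = r_uu · N̂ = -4,
  M(u, v) = r_uv · N̂ = 0,
  N(u, v) = r_vv · N̂ = 0.
Evaluating at (u, v) = (-2*pi/3, 3/2):
  L = -4, M = 0, N = 0.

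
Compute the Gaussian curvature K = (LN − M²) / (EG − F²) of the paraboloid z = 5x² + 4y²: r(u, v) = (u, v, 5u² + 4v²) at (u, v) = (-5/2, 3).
K = 20/361201

Coefficients of the first fundamental form: E = 100*u^2 + 1, F = 80*u*v, G = 64*v^2 + 1.
Coefficients of the second fundamental form: L = 10/sqrt(100*u^2 + 64*v^2 + 1), M = 0, N = 8/sqrt(100*u^2 + 64*v^2 + 1).
Assemble K = (LN − M²)/(EG − F²) = 80/(10000*u^4 + 12800*u^2*v^2 + 200*u^2 + 4096*v^4 + 128*v^2 + 1). At (u, v) = (-5/2, 3): K = 20/361201.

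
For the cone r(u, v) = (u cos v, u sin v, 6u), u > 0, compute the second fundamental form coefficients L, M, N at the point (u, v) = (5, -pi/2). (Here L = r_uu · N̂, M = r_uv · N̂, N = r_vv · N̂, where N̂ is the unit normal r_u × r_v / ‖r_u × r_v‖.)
L = 0;  M = 0;  N = 30*sqrt(37)/37

Compute the unit normal N̂(u, v) = (-6*sqrt(37)*u*cos(v)/(37*Abs(u)), -6*sqrt(37)*u*sin(v)/(37*Abs(u)), sqrt(37)*u/(37*Abs(u))), and the second partials r_uu, r_uv, r_vv. Take dot products:
  L(u, v) = r_uu · N̂ = 0,
  M(u, v) = r_uv · N̂ = 0,
  N(u, v) = r_vv · N̂ = 6*sqrt(37)*u^2/(37*Abs(u)).
Evaluating at (u, v) = (5, -pi/2):
  L = 0, M = 0, N = 30*sqrt(37)/37.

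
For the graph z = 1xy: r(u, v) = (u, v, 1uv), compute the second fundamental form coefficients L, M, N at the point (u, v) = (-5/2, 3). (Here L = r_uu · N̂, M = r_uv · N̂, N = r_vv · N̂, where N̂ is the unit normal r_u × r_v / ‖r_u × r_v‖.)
L = 0;  M = 2*sqrt(65)/65;  N = 0

Compute the unit normal N̂(u, v) = (-v/sqrt(u^2 + v^2 + 1), -u/sqrt(u^2 + v^2 + 1), 1/sqrt(u^2 + v^2 + 1)), and the second partials r_uu, r_uv, r_vv. Take dot products:
  L(u, v) = r_uu · N̂ = 0,
  M(u, v) = r_uv · N̂ = 1/sqrt(u^2 + v^2 + 1),
  N(u, v) = r_vv · N̂ = 0.
Evaluating at (u, v) = (-5/2, 3):
  L = 0, M = 2*sqrt(65)/65, N = 0.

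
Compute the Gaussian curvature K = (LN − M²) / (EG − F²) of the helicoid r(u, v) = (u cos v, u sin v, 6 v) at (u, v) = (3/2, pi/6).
K = -64/2601

Coefficients of the first fundamental form: E = 1, F = 0, G = u^2 + 36.
Coefficients of the second fundamental form: L = 0, M = -6/sqrt(u^2 + 36), N = 0.
Assemble K = (LN − M²)/(EG − F²) = -36/(u^2 + 36)^2. At (u, v) = (3/2, pi/6): K = -64/2601.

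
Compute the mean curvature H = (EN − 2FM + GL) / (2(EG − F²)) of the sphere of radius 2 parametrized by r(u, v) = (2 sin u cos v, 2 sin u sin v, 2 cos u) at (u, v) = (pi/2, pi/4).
H = -1/2

With E = 4, F = 0, G = 4*sin(u)^2, L = -2*sin(u)/Abs(sin(u)), M = 0, N = -2*sin(u)^3/Abs(sin(u)), assemble
  H = (EN − 2FM + GL) / (2(EG − F²)) = -sin(u)/(2*Abs(sin(u))).
At (u, v) = (pi/2, pi/4): H = -1/2.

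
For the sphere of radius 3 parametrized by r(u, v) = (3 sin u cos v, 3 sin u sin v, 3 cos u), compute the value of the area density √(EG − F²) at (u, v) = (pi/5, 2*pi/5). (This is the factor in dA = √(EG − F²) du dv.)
√(EG − F²)|_{(pi/5, 2*pi/5)} = 9*sqrt(10 - 2*sqrt(5))/4

E = 9, F = 0, G = 9*sin(u)^2, so EG − F² = 81*sin(u)^2. Taking the positive square root: √(EG − F²) = 9*Abs(sin(u)). At (u, v) = (pi/5, 2*pi/5): 9*sqrt(10 - 2*sqrt(5))/4.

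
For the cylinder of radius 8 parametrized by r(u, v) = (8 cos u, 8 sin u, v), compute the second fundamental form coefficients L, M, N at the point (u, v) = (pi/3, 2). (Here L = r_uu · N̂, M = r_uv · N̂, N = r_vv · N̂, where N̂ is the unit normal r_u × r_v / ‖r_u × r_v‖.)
L = -8;  M = 0;  N = 0

Compute the unit normal N̂(u, v) = (cos(u), sin(u), 0), and the second partials r_uu, r_uv, r_vv. Take dot products:
  L(u, v) = r_uu · N̂ = -8,
  M(u, v) = r_uv · N̂ = 0,
  N(u, v) = r_vv · N̂ = 0.
Evaluating at (u, v) = (pi/3, 2):
  L = -8, M = 0, N = 0.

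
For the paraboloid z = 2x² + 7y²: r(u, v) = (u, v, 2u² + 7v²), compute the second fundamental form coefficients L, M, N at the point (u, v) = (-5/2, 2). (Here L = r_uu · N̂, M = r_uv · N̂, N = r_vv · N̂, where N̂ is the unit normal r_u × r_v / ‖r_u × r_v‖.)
L = 4*sqrt(885)/885;  M = 0;  N = 14*sqrt(885)/885

Compute the unit normal N̂(u, v) = (-4*u/sqrt(16*u^2 + 196*v^2 + 1), -14*v/sqrt(16*u^2 + 196*v^2 + 1), 1/sqrt(16*u^2 + 196*v^2 + 1)), and the second partials r_uu, r_uv, r_vv. Take dot products:
  L(u, v) = r_uu · N̂ = 4/sqrt(16*u^2 + 196*v^2 + 1),
  M(u, v) = r_uv · N̂ = 0,
  N(u, v) = r_vv · N̂ = 14/sqrt(16*u^2 + 196*v^2 + 1).
Evaluating at (u, v) = (-5/2, 2):
  L = 4*sqrt(885)/885, M = 0, N = 14*sqrt(885)/885.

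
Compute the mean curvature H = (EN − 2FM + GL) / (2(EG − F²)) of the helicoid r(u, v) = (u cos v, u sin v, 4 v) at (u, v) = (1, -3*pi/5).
H = 0

With E = 1, F = 0, G = u^2 + 16, L = 0, M = -4/sqrt(u^2 + 16), N = 0, assemble
  H = (EN − 2FM + GL) / (2(EG − F²)) = 0.
At (u, v) = (1, -3*pi/5): H = 0.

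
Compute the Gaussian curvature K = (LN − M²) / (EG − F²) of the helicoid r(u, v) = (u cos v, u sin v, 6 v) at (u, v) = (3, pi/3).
K = -4/225

Coefficients of the first fundamental form: E = 1, F = 0, G = u^2 + 36.
Coefficients of the second fundamental form: L = 0, M = -6/sqrt(u^2 + 36), N = 0.
Assemble K = (LN − M²)/(EG − F²) = -36/(u^2 + 36)^2. At (u, v) = (3, pi/3): K = -4/225.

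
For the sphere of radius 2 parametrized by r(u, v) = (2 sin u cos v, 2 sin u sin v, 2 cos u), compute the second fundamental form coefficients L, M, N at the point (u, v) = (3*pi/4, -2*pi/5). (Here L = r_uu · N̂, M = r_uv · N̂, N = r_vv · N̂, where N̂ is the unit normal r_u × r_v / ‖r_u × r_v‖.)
L = -2;  M = 0;  N = -1

Compute the unit normal N̂(u, v) = (sin(u)^2*cos(v)/Abs(sin(u)), sin(u)^2*sin(v)/Abs(sin(u)), sin(2*u)/(2*Abs(sin(u)))), and the second partials r_uu, r_uv, r_vv. Take dot products:
  L(u, v) = r_uu · N̂ = -2*sin(u)/Abs(sin(u)),
  M(u, v) = r_uv · N̂ = 0,
  N(u, v) = r_vv · N̂ = -2*sin(u)^3/Abs(sin(u)).
Evaluating at (u, v) = (3*pi/4, -2*pi/5):
  L = -2, M = 0, N = -1.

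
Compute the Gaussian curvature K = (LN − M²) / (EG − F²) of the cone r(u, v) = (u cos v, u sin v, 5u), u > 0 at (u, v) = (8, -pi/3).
K = 0

Coefficients of the first fundamental form: E = 26, F = 0, G = u^2.
Coefficients of the second fundamental form: L = 0, M = 0, N = 5*sqrt(26)*u^2/(26*Abs(u)).
Assemble K = (LN − M²)/(EG − F²) = 0. At (u, v) = (8, -pi/3): K = 0.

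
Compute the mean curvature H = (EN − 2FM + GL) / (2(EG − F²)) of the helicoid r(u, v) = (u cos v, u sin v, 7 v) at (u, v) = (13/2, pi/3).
H = 0

With E = 1, F = 0, G = u^2 + 49, L = 0, M = -7/sqrt(u^2 + 49), N = 0, assemble
  H = (EN − 2FM + GL) / (2(EG − F²)) = 0.
At (u, v) = (13/2, pi/3): H = 0.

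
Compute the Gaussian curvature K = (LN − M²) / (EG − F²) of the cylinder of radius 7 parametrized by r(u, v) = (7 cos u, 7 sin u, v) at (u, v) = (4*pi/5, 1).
K = 0

Coefficients of the first fundamental form: E = 49, F = 0, G = 1.
Coefficients of the second fundamental form: L = -7, M = 0, N = 0.
Assemble K = (LN − M²)/(EG − F²) = 0. At (u, v) = (4*pi/5, 1): K = 0.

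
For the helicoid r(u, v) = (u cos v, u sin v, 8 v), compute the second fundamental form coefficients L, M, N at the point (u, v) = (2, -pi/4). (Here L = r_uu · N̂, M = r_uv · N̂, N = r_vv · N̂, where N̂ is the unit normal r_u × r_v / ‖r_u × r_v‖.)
L = 0;  M = -4*sqrt(17)/17;  N = 0

Compute the unit normal N̂(u, v) = (8*sin(v)/sqrt(u^2 + 64), -8*cos(v)/sqrt(u^2 + 64), u/sqrt(u^2 + 64)), and the second partials r_uu, r_uv, r_vv. Take dot products:
  L(u, v) = r_uu · N̂ = 0,
  M(u, v) = r_uv · N̂ = -8/sqrt(u^2 + 64),
  N(u, v) = r_vv · N̂ = 0.
Evaluating at (u, v) = (2, -pi/4):
  L = 0, M = -4*sqrt(17)/17, N = 0.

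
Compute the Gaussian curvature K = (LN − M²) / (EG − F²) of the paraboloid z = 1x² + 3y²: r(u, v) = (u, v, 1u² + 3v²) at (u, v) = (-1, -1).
K = 12/1681

Coefficients of the first fundamental form: E = 4*u^2 + 1, F = 12*u*v, G = 36*v^2 + 1.
Coefficients of the second fundamental form: L = 2/sqrt(4*u^2 + 36*v^2 + 1), M = 0, N = 6/sqrt(4*u^2 + 36*v^2 + 1).
Assemble K = (LN − M²)/(EG − F²) = 12/(16*u^4 + 288*u^2*v^2 + 8*u^2 + 1296*v^4 + 72*v^2 + 1). At (u, v) = (-1, -1): K = 12/1681.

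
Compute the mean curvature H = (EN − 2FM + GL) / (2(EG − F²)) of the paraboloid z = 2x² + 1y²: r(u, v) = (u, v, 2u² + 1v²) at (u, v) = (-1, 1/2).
H = 7*sqrt(2)/36

With E = 16*u^2 + 1, F = 8*u*v, G = 4*v^2 + 1, L = 4/sqrt(16*u^2 + 4*v^2 + 1), M = 0, N = 2/sqrt(16*u^2 + 4*v^2 + 1), assemble
  H = (EN − 2FM + GL) / (2(EG − F²)) = (16*u^2 + 8*v^2 + 3)/(16*u^2 + 4*v^2 + 1)^(3/2).
At (u, v) = (-1, 1/2): H = 7*sqrt(2)/36.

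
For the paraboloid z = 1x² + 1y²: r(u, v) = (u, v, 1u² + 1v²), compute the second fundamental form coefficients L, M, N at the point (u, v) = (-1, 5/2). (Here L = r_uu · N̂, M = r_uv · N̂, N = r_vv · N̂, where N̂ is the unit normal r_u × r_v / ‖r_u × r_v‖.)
L = sqrt(30)/15;  M = 0;  N = sqrt(30)/15

Compute the unit normal N̂(u, v) = (-2*u/sqrt(4*u^2 + 4*v^2 + 1), -2*v/sqrt(4*u^2 + 4*v^2 + 1), 1/sqrt(4*u^2 + 4*v^2 + 1)), and the second partials r_uu, r_uv, r_vv. Take dot products:
  L(u, v) = r_uu · N̂ = 2/sqrt(4*u^2 + 4*v^2 + 1),
  M(u, v) = r_uv · N̂ = 0,
  N(u, v) = r_vv · N̂ = 2/sqrt(4*u^2 + 4*v^2 + 1).
Evaluating at (u, v) = (-1, 5/2):
  L = sqrt(30)/15, M = 0, N = sqrt(30)/15.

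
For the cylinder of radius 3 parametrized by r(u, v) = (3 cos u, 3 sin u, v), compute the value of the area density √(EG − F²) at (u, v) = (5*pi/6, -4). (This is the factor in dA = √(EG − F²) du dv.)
√(EG − F²)|_{(5*pi/6, -4)} = 3

E = 9, F = 0, G = 1, so EG − F² = 9. Taking the positive square root: √(EG − F²) = 3. At (u, v) = (5*pi/6, -4): 3.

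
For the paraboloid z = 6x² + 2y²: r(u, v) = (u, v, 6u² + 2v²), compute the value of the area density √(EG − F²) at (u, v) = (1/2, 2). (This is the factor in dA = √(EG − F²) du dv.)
√(EG − F²)|_{(1/2, 2)} = sqrt(101)

E = 144*u^2 + 1, F = 48*u*v, G = 16*v^2 + 1, so EG − F² = 144*u^2 + 16*v^2 + 1. Taking the positive square root: √(EG − F²) = sqrt(144*u^2 + 16*v^2 + 1). At (u, v) = (1/2, 2): sqrt(101).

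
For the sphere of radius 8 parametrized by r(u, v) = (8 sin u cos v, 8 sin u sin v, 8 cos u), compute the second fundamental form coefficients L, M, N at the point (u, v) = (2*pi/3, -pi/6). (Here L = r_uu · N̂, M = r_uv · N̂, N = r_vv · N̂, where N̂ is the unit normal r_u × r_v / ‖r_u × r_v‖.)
L = -8;  M = 0;  N = -6

Compute the unit normal N̂(u, v) = (sin(u)^2*cos(v)/Abs(sin(u)), sin(u)^2*sin(v)/Abs(sin(u)), sin(2*u)/(2*Abs(sin(u)))), and the second partials r_uu, r_uv, r_vv. Take dot products:
  L(u, v) = r_uu · N̂ = -8*sin(u)/Abs(sin(u)),
  M(u, v) = r_uv · N̂ = 0,
  N(u, v) = r_vv · N̂ = -8*sin(u)^3/Abs(sin(u)).
Evaluating at (u, v) = (2*pi/3, -pi/6):
  L = -8, M = 0, N = -6.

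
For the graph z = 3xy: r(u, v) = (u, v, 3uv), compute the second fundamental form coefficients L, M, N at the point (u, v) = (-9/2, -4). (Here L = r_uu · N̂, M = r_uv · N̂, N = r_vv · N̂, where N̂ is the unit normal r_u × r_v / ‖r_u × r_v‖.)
L = 0;  M = 6*sqrt(1309)/1309;  N = 0

Compute the unit normal N̂(u, v) = (-3*v/sqrt(9*u^2 + 9*v^2 + 1), -3*u/sqrt(9*u^2 + 9*v^2 + 1), 1/sqrt(9*u^2 + 9*v^2 + 1)), and the second partials r_uu, r_uv, r_vv. Take dot products:
  L(u, v) = r_uu · N̂ = 0,
  M(u, v) = r_uv · N̂ = 3/sqrt(9*u^2 + 9*v^2 + 1),
  N(u, v) = r_vv · N̂ = 0.
Evaluating at (u, v) = (-9/2, -4):
  L = 0, M = 6*sqrt(1309)/1309, N = 0.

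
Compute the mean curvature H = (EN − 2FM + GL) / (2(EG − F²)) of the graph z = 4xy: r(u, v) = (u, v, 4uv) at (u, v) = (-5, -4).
H = -1280*sqrt(73)/143883

With E = 16*v^2 + 1, F = 16*u*v, G = 16*u^2 + 1, L = 0, M = 4/sqrt(16*u^2 + 16*v^2 + 1), N = 0, assemble
  H = (EN − 2FM + GL) / (2(EG − F²)) = -64*u*v/(16*u^2 + 16*v^2 + 1)^(3/2).
At (u, v) = (-5, -4): H = -1280*sqrt(73)/143883.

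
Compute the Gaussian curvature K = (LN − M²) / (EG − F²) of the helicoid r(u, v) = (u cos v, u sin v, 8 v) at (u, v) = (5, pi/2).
K = -64/7921

Coefficients of the first fundamental form: E = 1, F = 0, G = u^2 + 64.
Coefficients of the second fundamental form: L = 0, M = -8/sqrt(u^2 + 64), N = 0.
Assemble K = (LN − M²)/(EG − F²) = -64/(u^2 + 64)^2. At (u, v) = (5, pi/2): K = -64/7921.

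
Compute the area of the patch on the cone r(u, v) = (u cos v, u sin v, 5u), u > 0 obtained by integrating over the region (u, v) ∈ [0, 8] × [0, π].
Area = 32*sqrt(26)*pi

Area = ∫∫ √(EG − F²) du dv with √(EG − F²) = sqrt(26)*Abs(u). Integrating over [0, 8] × [0, π] gives 32*sqrt(26)*pi.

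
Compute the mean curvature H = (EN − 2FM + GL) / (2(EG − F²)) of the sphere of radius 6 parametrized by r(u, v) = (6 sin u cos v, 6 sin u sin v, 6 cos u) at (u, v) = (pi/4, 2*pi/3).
H = -1/6

With E = 36, F = 0, G = 36*sin(u)^2, L = -6*sin(u)/Abs(sin(u)), M = 0, N = -6*sin(u)^3/Abs(sin(u)), assemble
  H = (EN − 2FM + GL) / (2(EG − F²)) = -sin(u)/(6*Abs(sin(u))).
At (u, v) = (pi/4, 2*pi/3): H = -1/6.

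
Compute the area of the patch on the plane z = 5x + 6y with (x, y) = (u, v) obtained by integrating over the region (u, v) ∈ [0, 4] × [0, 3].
Area = 12*sqrt(62)

Area = ∫∫ √(EG − F²) du dv with √(EG − F²) = sqrt(62). Integrating over [0, 4] × [0, 3] gives 12*sqrt(62).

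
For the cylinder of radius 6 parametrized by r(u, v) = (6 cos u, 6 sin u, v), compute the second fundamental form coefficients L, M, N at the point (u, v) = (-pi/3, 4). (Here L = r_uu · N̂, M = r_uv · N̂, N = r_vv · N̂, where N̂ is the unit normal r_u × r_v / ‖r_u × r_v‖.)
L = -6;  M = 0;  N = 0

Compute the unit normal N̂(u, v) = (cos(u), sin(u), 0), and the second partials r_uu, r_uv, r_vv. Take dot products:
  L(u, v) = r_uu · N̂ = -6,
  M(u, v) = r_uv · N̂ = 0,
  N(u, v) = r_vv · N̂ = 0.
Evaluating at (u, v) = (-pi/3, 4):
  L = -6, M = 0, N = 0.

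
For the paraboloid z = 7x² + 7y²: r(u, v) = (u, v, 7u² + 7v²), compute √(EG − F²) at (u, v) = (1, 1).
√(EG − F²)|_{(1, 1)} = sqrt(393)

E = 196*u^2 + 1, F = 196*u*v, G = 196*v^2 + 1; EG − F² = 196*u^2 + 196*v^2 + 1; √(EG − F²) = sqrt(196*u^2 + 196*v^2 + 1). At the given point: sqrt(393).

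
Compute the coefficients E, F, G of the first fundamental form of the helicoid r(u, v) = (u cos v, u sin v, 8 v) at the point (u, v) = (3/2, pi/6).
E = 1;  F = 0;  G = 265/4

Partials: r_u = (cos(v), sin(v), 0), r_v = (-u*sin(v), u*cos(v), 8). As functions of (u, v):
  E = r_u · r_u = 1,
  F = r_u · r_v = 0,
  G = r_v · r_v = u^2 + 64.
Evaluating at (u, v) = (3/2, pi/6): E = 1, F = 0, G = 265/4.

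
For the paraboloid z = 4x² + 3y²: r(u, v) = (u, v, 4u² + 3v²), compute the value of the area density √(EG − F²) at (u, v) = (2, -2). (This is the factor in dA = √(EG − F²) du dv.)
√(EG − F²)|_{(2, -2)} = sqrt(401)

E = 64*u^2 + 1, F = 48*u*v, G = 36*v^2 + 1, so EG − F² = 64*u^2 + 36*v^2 + 1. Taking the positive square root: √(EG − F²) = sqrt(64*u^2 + 36*v^2 + 1). At (u, v) = (2, -2): sqrt(401).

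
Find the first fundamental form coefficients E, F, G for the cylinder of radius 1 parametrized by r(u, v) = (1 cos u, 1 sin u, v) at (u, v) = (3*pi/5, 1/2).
E = 1;  F = 0;  G = 1

Partials: r_u = (-sin(u), cos(u), 0), r_v = (0, 0, 1). As functions of (u, v):
  E = r_u · r_u = 1,
  F = r_u · r_v = 0,
  G = r_v · r_v = 1.
Evaluating at (u, v) = (3*pi/5, 1/2): E = 1, F = 0, G = 1.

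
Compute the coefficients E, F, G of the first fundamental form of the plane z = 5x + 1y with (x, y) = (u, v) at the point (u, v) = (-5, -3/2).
E = 26;  F = 5;  G = 2

Partials: r_u = (1, 0, 5), r_v = (0, 1, 1). As functions of (u, v):
  E = r_u · r_u = 26,
  F = r_u · r_v = 5,
  G = r_v · r_v = 2.
Evaluating at (u, v) = (-5, -3/2): E = 26, F = 5, G = 2.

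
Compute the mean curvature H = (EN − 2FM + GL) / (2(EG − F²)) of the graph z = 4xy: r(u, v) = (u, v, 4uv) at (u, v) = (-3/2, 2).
H = 192*sqrt(101)/10201

With E = 16*v^2 + 1, F = 16*u*v, G = 16*u^2 + 1, L = 0, M = 4/sqrt(16*u^2 + 16*v^2 + 1), N = 0, assemble
  H = (EN − 2FM + GL) / (2(EG − F²)) = -64*u*v/(16*u^2 + 16*v^2 + 1)^(3/2).
At (u, v) = (-3/2, 2): H = 192*sqrt(101)/10201.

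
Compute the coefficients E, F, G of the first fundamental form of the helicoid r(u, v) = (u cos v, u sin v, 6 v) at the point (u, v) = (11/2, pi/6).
E = 1;  F = 0;  G = 265/4

Partials: r_u = (cos(v), sin(v), 0), r_v = (-u*sin(v), u*cos(v), 6). As functions of (u, v):
  E = r_u · r_u = 1,
  F = r_u · r_v = 0,
  G = r_v · r_v = u^2 + 36.
Evaluating at (u, v) = (11/2, pi/6): E = 1, F = 0, G = 265/4.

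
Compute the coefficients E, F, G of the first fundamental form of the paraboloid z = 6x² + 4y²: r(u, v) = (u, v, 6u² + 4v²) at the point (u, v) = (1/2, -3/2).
E = 37;  F = -72;  G = 145

Partials: r_u = (1, 0, 12*u), r_v = (0, 1, 8*v). As functions of (u, v):
  E = r_u · r_u = 144*u^2 + 1,
  F = r_u · r_v = 96*u*v,
  G = r_v · r_v = 64*v^2 + 1.
Evaluating at (u, v) = (1/2, -3/2): E = 37, F = -72, G = 145.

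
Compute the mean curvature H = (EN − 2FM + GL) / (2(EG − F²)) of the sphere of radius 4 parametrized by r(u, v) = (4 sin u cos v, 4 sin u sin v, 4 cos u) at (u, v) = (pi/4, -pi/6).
H = -1/4

With E = 16, F = 0, G = 16*sin(u)^2, L = -4*sin(u)/Abs(sin(u)), M = 0, N = -4*sin(u)^3/Abs(sin(u)), assemble
  H = (EN − 2FM + GL) / (2(EG − F²)) = -sin(u)/(4*Abs(sin(u))).
At (u, v) = (pi/4, -pi/6): H = -1/4.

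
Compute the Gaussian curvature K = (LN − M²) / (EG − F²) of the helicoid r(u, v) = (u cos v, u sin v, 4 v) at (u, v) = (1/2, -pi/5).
K = -256/4225

Coefficients of the first fundamental form: E = 1, F = 0, G = u^2 + 16.
Coefficients of the second fundamental form: L = 0, M = -4/sqrt(u^2 + 16), N = 0.
Assemble K = (LN − M²)/(EG − F²) = -16/(u^2 + 16)^2. At (u, v) = (1/2, -pi/5): K = -256/4225.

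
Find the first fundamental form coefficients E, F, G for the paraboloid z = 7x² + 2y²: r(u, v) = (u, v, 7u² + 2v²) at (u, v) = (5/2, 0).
E = 1226;  F = 0;  G = 1

Partials: r_u = (1, 0, 14*u), r_v = (0, 1, 4*v). As functions of (u, v):
  E = r_u · r_u = 196*u^2 + 1,
  F = r_u · r_v = 56*u*v,
  G = r_v · r_v = 16*v^2 + 1.
Evaluating at (u, v) = (5/2, 0): E = 1226, F = 0, G = 1.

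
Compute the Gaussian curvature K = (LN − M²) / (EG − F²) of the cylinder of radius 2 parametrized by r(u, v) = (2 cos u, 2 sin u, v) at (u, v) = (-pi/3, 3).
K = 0

Coefficients of the first fundamental form: E = 4, F = 0, G = 1.
Coefficients of the second fundamental form: L = -2, M = 0, N = 0.
Assemble K = (LN − M²)/(EG − F²) = 0. At (u, v) = (-pi/3, 3): K = 0.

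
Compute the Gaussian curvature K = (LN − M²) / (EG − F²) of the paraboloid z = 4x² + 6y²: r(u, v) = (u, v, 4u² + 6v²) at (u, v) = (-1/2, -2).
K = 96/351649

Coefficients of the first fundamental form: E = 64*u^2 + 1, F = 96*u*v, G = 144*v^2 + 1.
Coefficients of the second fundamental form: L = 8/sqrt(64*u^2 + 144*v^2 + 1), M = 0, N = 12/sqrt(64*u^2 + 144*v^2 + 1).
Assemble K = (LN − M²)/(EG − F²) = 96/(4096*u^4 + 18432*u^2*v^2 + 128*u^2 + 20736*v^4 + 288*v^2 + 1). At (u, v) = (-1/2, -2): K = 96/351649.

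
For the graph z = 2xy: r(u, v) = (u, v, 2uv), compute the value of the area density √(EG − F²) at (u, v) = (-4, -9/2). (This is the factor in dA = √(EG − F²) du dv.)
√(EG − F²)|_{(-4, -9/2)} = sqrt(146)

E = 4*v^2 + 1, F = 4*u*v, G = 4*u^2 + 1, so EG − F² = 4*u^2 + 4*v^2 + 1. Taking the positive square root: √(EG − F²) = sqrt(4*u^2 + 4*v^2 + 1). At (u, v) = (-4, -9/2): sqrt(146).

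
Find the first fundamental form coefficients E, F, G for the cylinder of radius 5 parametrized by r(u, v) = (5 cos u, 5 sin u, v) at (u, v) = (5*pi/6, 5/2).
E = 25;  F = 0;  G = 1

Partials: r_u = (-5*sin(u), 5*cos(u), 0), r_v = (0, 0, 1). As functions of (u, v):
  E = r_u · r_u = 25,
  F = r_u · r_v = 0,
  G = r_v · r_v = 1.
Evaluating at (u, v) = (5*pi/6, 5/2): E = 25, F = 0, G = 1.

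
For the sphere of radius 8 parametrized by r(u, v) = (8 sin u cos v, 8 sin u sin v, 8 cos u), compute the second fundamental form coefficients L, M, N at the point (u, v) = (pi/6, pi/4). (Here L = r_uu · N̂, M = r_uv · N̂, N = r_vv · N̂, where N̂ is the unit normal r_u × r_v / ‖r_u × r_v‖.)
L = -8;  M = 0;  N = -2

Compute the unit normal N̂(u, v) = (sin(u)^2*cos(v)/Abs(sin(u)), sin(u)^2*sin(v)/Abs(sin(u)), sin(2*u)/(2*Abs(sin(u)))), and the second partials r_uu, r_uv, r_vv. Take dot products:
  L(u, v) = r_uu · N̂ = -8*sin(u)/Abs(sin(u)),
  M(u, v) = r_uv · N̂ = 0,
  N(u, v) = r_vv · N̂ = -8*sin(u)^3/Abs(sin(u)).
Evaluating at (u, v) = (pi/6, pi/4):
  L = -8, M = 0, N = -2.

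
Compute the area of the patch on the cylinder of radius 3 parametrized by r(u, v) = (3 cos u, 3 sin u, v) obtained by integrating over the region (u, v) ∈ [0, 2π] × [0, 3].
Area = 18*pi

Area = ∫∫ √(EG − F²) du dv with √(EG − F²) = 3. Integrating over [0, 2π] × [0, 3] gives 18*pi.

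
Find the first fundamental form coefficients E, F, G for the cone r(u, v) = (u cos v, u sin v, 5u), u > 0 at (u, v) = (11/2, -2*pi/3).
E = 26;  F = 0;  G = 121/4

Partials: r_u = (cos(v), sin(v), 5), r_v = (-u*sin(v), u*cos(v), 0). As functions of (u, v):
  E = r_u · r_u = 26,
  F = r_u · r_v = 0,
  G = r_v · r_v = u^2.
Evaluating at (u, v) = (11/2, -2*pi/3): E = 26, F = 0, G = 121/4.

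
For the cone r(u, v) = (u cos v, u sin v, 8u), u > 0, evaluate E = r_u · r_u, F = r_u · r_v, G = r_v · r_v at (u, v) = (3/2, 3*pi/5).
E = 65;  F = 0;  G = 9/4

Partials: r_u = (cos(v), sin(v), 8), r_v = (-u*sin(v), u*cos(v), 0). As functions of (u, v):
  E = r_u · r_u = 65,
  F = r_u · r_v = 0,
  G = r_v · r_v = u^2.
Evaluating at (u, v) = (3/2, 3*pi/5): E = 65, F = 0, G = 9/4.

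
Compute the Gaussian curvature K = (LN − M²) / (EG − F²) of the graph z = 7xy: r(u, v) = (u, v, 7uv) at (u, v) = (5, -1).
K = -49/1625625

Coefficients of the first fundamental form: E = 49*v^2 + 1, F = 49*u*v, G = 49*u^2 + 1.
Coefficients of the second fundamental form: L = 0, M = 7/sqrt(49*u^2 + 49*v^2 + 1), N = 0.
Assemble K = (LN − M²)/(EG − F²) = -49/(2401*u^4 + 4802*u^2*v^2 + 98*u^2 + 2401*v^4 + 98*v^2 + 1). At (u, v) = (5, -1): K = -49/1625625.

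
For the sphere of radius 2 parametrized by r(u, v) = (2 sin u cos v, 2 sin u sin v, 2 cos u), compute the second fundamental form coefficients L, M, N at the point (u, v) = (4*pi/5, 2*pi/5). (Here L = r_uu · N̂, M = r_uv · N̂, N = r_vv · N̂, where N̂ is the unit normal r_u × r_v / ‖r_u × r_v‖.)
L = -2;  M = 0;  N = -5/4 + sqrt(5)/4

Compute the unit normal N̂(u, v) = (sin(u)^2*cos(v)/Abs(sin(u)), sin(u)^2*sin(v)/Abs(sin(u)), sin(2*u)/(2*Abs(sin(u)))), and the second partials r_uu, r_uv, r_vv. Take dot products:
  L(u, v) = r_uu · N̂ = -2*sin(u)/Abs(sin(u)),
  M(u, v) = r_uv · N̂ = 0,
  N(u, v) = r_vv · N̂ = -2*sin(u)^3/Abs(sin(u)).
Evaluating at (u, v) = (4*pi/5, 2*pi/5):
  L = -2, M = 0, N = -5/4 + sqrt(5)/4.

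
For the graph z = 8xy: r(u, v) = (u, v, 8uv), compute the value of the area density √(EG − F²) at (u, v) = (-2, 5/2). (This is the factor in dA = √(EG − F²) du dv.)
√(EG − F²)|_{(-2, 5/2)} = 3*sqrt(73)

E = 64*v^2 + 1, F = 64*u*v, G = 64*u^2 + 1, so EG − F² = 64*u^2 + 64*v^2 + 1. Taking the positive square root: √(EG − F²) = sqrt(64*u^2 + 64*v^2 + 1). At (u, v) = (-2, 5/2): 3*sqrt(73).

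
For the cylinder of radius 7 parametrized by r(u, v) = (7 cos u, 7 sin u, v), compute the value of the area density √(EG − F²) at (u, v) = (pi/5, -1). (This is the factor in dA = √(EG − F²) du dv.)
√(EG − F²)|_{(pi/5, -1)} = 7

E = 49, F = 0, G = 1, so EG − F² = 49. Taking the positive square root: √(EG − F²) = 7. At (u, v) = (pi/5, -1): 7.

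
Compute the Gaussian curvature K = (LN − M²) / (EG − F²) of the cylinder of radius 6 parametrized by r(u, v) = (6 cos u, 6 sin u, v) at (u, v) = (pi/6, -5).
K = 0

Coefficients of the first fundamental form: E = 36, F = 0, G = 1.
Coefficients of the second fundamental form: L = -6, M = 0, N = 0.
Assemble K = (LN − M²)/(EG − F²) = 0. At (u, v) = (pi/6, -5): K = 0.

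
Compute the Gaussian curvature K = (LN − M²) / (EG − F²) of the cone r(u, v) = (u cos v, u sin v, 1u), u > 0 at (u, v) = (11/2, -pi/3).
K = 0

Coefficients of the first fundamental form: E = 2, F = 0, G = u^2.
Coefficients of the second fundamental form: L = 0, M = 0, N = sqrt(2)*u^2/(2*Abs(u)).
Assemble K = (LN − M²)/(EG − F²) = 0. At (u, v) = (11/2, -pi/3): K = 0.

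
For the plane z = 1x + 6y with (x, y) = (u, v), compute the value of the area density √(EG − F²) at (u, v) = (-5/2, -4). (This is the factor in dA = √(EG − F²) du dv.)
√(EG − F²)|_{(-5/2, -4)} = sqrt(38)

E = 2, F = 6, G = 37, so EG − F² = 38. Taking the positive square root: √(EG − F²) = sqrt(38). At (u, v) = (-5/2, -4): sqrt(38).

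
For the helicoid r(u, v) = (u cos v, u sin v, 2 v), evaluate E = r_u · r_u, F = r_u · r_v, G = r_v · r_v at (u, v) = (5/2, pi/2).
E = 1;  F = 0;  G = 41/4

Partials: r_u = (cos(v), sin(v), 0), r_v = (-u*sin(v), u*cos(v), 2). As functions of (u, v):
  E = r_u · r_u = 1,
  F = r_u · r_v = 0,
  G = r_v · r_v = u^2 + 4.
Evaluating at (u, v) = (5/2, pi/2): E = 1, F = 0, G = 41/4.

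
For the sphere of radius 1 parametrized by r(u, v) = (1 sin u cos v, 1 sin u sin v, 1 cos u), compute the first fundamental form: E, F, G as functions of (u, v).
E = 1;  F = 0;  G = sin(u)^2

Compute partials: r_u = (cos(u)*cos(v), sin(v)*cos(u), -sin(u)), r_v = (-sin(u)*sin(v), sin(u)*cos(v), 0). Then
  E = r_u · r_u = 1,
  F = r_u · r_v = 0,
  G = r_v · r_v = sin(u)^2.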